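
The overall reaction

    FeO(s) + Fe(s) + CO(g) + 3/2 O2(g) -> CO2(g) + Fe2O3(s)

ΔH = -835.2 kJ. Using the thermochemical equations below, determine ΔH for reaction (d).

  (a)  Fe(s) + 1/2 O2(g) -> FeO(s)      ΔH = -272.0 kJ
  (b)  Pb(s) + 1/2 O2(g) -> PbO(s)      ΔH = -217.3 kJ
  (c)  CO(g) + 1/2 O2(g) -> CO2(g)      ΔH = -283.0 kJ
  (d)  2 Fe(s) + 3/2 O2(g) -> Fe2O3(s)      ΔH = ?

ΔH = -824.2 kJ

(a) reversed (reverse to put FeO(s) on the reactant side): +272.0 kJ
(b): not needed (Pb(s) appears nowhere else).
(c) as written (CO(g) already on the reactant side): -283.0 kJ
(d) as written (Fe2O3(s) already on the product side): contributes x
-835.2 = (+272.0) + (-283.0) + x
x = (-835.2 − (-11.0)) / (1) = -824.2 kJ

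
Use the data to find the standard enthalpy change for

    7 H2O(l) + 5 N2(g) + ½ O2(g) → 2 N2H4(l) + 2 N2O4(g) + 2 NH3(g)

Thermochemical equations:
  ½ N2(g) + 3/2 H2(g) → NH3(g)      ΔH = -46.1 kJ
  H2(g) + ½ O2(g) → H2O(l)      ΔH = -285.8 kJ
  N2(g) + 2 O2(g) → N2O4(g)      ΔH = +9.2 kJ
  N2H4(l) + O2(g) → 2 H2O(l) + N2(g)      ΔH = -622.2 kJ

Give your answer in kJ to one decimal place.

equation 1 × 2: (2)·(-46.1) = -92.2 kJ
equation 2 reversed and × 3: (-3)·(-285.8) = +857.4 kJ
equation 3 × 2: (2)·(+9.2) = +18.4 kJ
equation 4 reversed and × 2: (-2)·(-622.2) = +1244.4 kJ
Since enthalpy is a state function, ΔH = (2)·(-46.1) + (-3)·(-285.8) + (2)·(+9.2) + (-2)·(-622.2) = 2028.0 kJ

ΔH = 2028.0 kJ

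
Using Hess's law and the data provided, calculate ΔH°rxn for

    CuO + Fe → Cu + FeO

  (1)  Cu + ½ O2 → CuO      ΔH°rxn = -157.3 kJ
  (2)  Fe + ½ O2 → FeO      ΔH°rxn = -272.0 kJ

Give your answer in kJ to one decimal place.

(1) reversed (CuO must end up as a reactant): +157.3 kJ
(2) as written (FeO already on the product side): -272.0 kJ
Since enthalpy is a state function, ΔH°rxn = (+157.3) + (-272.0) = -114.7 kJ

ΔH°rxn = -114.7 kJ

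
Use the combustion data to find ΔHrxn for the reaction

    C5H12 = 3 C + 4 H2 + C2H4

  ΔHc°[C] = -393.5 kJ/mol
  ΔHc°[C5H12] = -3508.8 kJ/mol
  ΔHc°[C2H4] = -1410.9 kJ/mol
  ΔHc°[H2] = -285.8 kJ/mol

Using ΔH = Σ nΔHc°(reactants) − Σ nΔHc°(products):
= [1·(-3508.8)] − [3·(-393.5) + 4·(-285.8) + 1·(-1410.9)]
= 225.8 kJ/mol

ΔHrxn = 225.8 kJ/mol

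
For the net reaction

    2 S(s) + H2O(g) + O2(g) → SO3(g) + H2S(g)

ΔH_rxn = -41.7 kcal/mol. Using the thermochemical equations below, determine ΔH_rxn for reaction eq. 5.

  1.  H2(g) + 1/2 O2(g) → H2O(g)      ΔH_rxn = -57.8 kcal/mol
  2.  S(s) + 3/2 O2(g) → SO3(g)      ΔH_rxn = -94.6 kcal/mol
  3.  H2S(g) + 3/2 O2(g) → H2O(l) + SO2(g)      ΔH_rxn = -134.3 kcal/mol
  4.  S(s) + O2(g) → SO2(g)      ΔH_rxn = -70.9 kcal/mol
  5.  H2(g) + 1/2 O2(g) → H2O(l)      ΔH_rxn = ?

eq. 1 reversed (H2O(g) must end up as a reactant): +57.8 kcal/mol
eq. 2 as written (SO3(g) already on the product side): -94.6 kcal/mol
eq. 3 reversed (reverse to put H2S(g) on the product side): +134.3 kcal/mol
eq. 4 as written: -70.9 kcal/mol
eq. 5 as written: contributes x
-41.7 = (+57.8) + (-94.6) + (+134.3) + (-70.9) + x
x = (-41.7 − (+26.6)) / (1) = -68.3 kcal/mol

ΔH_rxn = -68.3 kcal/mol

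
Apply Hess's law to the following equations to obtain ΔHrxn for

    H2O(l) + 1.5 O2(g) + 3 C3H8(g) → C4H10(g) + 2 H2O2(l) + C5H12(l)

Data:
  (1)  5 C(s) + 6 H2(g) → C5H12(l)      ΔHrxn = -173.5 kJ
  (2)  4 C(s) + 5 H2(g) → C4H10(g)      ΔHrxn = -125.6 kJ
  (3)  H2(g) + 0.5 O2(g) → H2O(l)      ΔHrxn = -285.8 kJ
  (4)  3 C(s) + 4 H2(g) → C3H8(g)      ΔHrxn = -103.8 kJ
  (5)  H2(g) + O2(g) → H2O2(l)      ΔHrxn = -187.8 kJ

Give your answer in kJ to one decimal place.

ΔHrxn = -77.5 kJ

(1) as written: -173.5 kJ
(2) as written: -125.6 kJ
(3) reversed: +285.8 kJ
(4) reversed and × 3: (-3)·(-103.8) = +311.4 kJ
(5) × 2: (2)·(-187.8) = -375.6 kJ
By Hess's law, ΔHrxn = (-173.5) + (-125.6) + (+285.8) + (+311.4) + (-375.6) = -77.5 kJ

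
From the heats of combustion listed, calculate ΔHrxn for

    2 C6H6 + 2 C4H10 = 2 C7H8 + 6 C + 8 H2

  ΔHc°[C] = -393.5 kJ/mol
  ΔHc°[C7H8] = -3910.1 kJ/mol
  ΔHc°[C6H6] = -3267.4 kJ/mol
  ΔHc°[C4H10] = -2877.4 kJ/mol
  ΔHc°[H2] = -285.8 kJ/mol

With combustion enthalpies, reactants minus products:
= [2·(-3267.4) + 2·(-2877.4)] − [2·(-3910.1) + 6·(-393.5) + 8·(-285.8)]
= 178.0 kJ/mol

ΔHrxn = 178.0 kJ/mol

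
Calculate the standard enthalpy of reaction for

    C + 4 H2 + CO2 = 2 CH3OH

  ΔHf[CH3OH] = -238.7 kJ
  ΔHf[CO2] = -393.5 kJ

ΔH° = -83.9 kJ

ΔH°rxn = Σ nΔHf°(products) − Σ nΔHf°(reactants).
Products: 2·(-238.7) = -477.4
Reactants: 1·(+0.0) + 4·(+0.0) + 1·(-393.5) = -393.5
ΔH° = (-477.4) − (-393.5) = -83.9 kJ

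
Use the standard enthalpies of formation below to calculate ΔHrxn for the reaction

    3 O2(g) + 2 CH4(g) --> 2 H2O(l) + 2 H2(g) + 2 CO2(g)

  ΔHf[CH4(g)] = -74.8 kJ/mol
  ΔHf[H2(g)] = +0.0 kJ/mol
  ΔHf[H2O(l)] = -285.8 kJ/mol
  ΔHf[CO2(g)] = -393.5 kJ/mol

Products: 2·(-285.8) + 2·(+0.0) + 2·(-393.5) = -1358.6
Reactants: 3·(+0.0) + 2·(-74.8) = -149.6
ΔHrxn = (-1358.6) − (-149.6) = -1209.0 kJ/mol

ΔHrxn = -1209.0 kJ/mol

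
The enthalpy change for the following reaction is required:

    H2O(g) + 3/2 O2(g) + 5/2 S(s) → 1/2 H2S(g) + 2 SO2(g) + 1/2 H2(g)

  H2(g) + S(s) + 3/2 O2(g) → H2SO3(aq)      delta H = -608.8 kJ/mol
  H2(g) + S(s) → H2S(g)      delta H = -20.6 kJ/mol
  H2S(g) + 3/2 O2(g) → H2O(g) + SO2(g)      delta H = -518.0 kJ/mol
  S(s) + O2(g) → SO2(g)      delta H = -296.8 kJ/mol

equation 1: not needed (H2SO3(aq) appears nowhere else).
equation 2 reversed and × 1/2: (-1/2)·(-20.6) = +10.3 kJ/mol
equation 3 reversed (H2O(g) must end up as a reactant): +518.0 kJ/mol
equation 4 × 3: (3)·(-296.8) = -890.4 kJ/mol
Combining the equations, delta H = (+10.3) + (+518.0) + (-890.4) = -362.1 kJ/mol

delta H = -362.1 kJ/mol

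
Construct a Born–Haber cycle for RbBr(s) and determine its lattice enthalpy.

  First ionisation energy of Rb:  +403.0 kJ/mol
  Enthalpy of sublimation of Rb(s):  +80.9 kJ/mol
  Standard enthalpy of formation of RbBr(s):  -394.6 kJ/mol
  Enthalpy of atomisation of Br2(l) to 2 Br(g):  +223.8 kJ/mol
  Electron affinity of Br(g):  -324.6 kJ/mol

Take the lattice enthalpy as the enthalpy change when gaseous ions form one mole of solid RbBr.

ΔHf° = 1·ΔHsub + 1·(ΣIE) + 1/2·D(Br2) + 1·EA + U
-394.6 = 1·(+80.9) + 1·(+403.0) + 1/2·(+223.8) + 1·(-324.6) + U
U = -394.6 − (+271.2) = -665.8 kJ/mol

U = -665.8 kJ/mol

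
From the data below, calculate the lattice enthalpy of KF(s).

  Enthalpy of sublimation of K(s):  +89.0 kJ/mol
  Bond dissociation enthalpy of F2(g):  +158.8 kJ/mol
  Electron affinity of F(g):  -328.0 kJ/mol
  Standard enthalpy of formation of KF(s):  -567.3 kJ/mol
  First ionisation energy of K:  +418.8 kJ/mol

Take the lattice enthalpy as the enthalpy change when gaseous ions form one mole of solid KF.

U = -826.5 kJ/mol

ΔHf° = 1·ΔHsub + 1·(ΣIE) + 1/2·D(F2) + 1·EA + U
-567.3 = 1·(+89.0) + 1·(+418.8) + 1/2·(+158.8) + 1·(-328.0) + U
U = -567.3 − (+259.2) = -826.5 kJ/mol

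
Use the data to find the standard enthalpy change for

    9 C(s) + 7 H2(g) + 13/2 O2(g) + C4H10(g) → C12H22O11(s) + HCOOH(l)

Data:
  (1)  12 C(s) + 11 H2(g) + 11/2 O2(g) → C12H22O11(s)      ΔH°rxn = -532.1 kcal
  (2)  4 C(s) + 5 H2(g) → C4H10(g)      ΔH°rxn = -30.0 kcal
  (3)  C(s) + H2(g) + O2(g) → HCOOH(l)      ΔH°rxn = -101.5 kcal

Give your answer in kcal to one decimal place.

(1) as written: -532.1 kcal
(2) reversed: +30.0 kcal
(3) as written: -101.5 kcal
ΔH°rxn = (1)·(-532.1) + (-1)·(-30.0) + (1)·(-101.5) = -603.6 kcal

ΔH°rxn = -603.6 kcal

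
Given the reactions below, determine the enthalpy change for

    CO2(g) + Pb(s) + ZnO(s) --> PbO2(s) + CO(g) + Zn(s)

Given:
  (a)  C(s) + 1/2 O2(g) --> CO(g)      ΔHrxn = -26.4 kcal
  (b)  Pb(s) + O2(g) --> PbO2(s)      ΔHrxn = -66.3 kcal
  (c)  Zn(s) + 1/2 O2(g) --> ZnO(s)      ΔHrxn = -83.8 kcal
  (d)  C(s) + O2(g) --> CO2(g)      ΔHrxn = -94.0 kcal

(a) as written: -26.4 kcal
(b) as written: -66.3 kcal
(c) reversed: +83.8 kcal
(d) reversed: +94.0 kcal
ΔHrxn = (-26.4) + (-66.3) + (+83.8) + (+94.0) = 85.1 kcal

ΔHrxn = 85.1 kcal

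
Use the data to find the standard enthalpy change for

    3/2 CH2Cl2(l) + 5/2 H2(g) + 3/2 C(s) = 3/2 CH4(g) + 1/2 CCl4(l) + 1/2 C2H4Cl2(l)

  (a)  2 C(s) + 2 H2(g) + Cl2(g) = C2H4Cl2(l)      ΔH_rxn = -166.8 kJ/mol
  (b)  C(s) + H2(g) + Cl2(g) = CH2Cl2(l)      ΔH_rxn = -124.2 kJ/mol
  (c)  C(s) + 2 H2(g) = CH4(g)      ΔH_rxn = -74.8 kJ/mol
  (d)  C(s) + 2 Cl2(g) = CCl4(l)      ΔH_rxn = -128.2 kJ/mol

ΔH_rxn = -73.4 kJ/mol

(a) × 1/2 (×1/2 to match 1/2 C2H4Cl2(l) in the target): (1/2)·(-166.8) = -83.4 kJ/mol
(b) reversed and × 3/2 (CH2Cl2(l) must end up as a reactant; scale by 3/2 for the 3/2 CH2Cl2(l)): (-3/2)·(-124.2) = +186.3 kJ/mol
(c) × 3/2 (scale by 3/2 for the 3/2 CH4(g)): (3/2)·(-74.8) = -112.2 kJ/mol
(d) × 1/2 (scale by 1/2 for the 1/2 CCl4(l)): (1/2)·(-128.2) = -64.1 kJ/mol
ΔH_rxn = (1/2)·(-166.8) + (-3/2)·(-124.2) + (3/2)·(-74.8) + (1/2)·(-128.2) = -73.4 kJ/mol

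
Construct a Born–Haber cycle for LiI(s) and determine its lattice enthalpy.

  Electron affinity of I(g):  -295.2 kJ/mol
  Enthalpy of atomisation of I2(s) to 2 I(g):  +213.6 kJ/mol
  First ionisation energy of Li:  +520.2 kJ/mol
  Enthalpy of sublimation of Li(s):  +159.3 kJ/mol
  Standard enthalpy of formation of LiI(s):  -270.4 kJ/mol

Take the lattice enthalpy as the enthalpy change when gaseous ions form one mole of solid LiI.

U = -761.5 kJ/mol

ΔHf° = 1·ΔHsub + 1·(ΣIE) + 1/2·D(I2) + 1·EA + U
-270.4 = 1·(+159.3) + 1·(+520.2) + 1/2·(+213.6) + 1·(-295.2) + U
U = -270.4 − (+491.1) = -761.5 kJ/mol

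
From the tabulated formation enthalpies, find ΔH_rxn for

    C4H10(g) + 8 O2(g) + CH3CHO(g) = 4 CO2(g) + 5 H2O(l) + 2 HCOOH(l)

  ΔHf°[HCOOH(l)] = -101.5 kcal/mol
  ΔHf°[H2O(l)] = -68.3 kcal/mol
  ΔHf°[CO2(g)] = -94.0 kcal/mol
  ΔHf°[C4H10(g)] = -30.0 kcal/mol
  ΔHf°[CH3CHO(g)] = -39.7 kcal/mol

ΔH°rxn = Σ nΔHf°(products) − Σ nΔHf°(reactants).
Products: 4·(-94.0) + 5·(-68.3) + 2·(-101.5) = -920.5
Reactants: 1·(-30.0) + 8·(+0.0) + 1·(-39.7) = -69.7
ΔH_rxn = (-920.5) − (-69.7) = -850.8 kcal/mol

ΔH_rxn = -850.8 kcal/mol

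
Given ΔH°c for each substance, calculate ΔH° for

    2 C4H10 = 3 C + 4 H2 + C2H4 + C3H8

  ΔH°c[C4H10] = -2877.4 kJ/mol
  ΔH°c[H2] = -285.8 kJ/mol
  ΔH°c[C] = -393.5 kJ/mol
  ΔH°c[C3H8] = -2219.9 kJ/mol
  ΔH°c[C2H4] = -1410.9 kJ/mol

Using ΔH = Σ nΔHc°(reactants) − Σ nΔHc°(products):
= [2·(-2877.4)] − [3·(-393.5) + 4·(-285.8) + 1·(-1410.9) + 1·(-2219.9)]
= 199.7 kJ/mol

ΔH° = 199.7 kJ/mol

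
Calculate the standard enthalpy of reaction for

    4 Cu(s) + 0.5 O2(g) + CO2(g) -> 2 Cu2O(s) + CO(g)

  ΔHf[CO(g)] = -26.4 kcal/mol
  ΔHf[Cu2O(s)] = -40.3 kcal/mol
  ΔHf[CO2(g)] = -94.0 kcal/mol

ΔH°rxn = Σ nΔHf°(products) − Σ nΔHf°(reactants).
Products: 2·(-40.3) + 1·(-26.4) = -107.0
Reactants: 4·(+0.0) + 1/2·(+0.0) + 1·(-94.0) = -94.0
ΔH° = (-107.0) − (-94.0) = -13.0 kcal/mol

ΔH° = -13.0 kcal/mol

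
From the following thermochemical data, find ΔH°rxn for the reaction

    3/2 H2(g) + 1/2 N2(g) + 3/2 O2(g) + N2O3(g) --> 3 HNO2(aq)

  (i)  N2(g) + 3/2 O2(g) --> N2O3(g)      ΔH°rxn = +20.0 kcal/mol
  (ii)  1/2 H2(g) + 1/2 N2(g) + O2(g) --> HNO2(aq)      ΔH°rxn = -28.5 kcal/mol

ΔH°rxn = -105.5 kcal/mol

(i) reversed: -20.0 kcal/mol
(ii) × 3: (3)·(-28.5) = -85.5 kcal/mol
ΔH°rxn = (-20.0) + (-85.5) = -105.5 kcal/mol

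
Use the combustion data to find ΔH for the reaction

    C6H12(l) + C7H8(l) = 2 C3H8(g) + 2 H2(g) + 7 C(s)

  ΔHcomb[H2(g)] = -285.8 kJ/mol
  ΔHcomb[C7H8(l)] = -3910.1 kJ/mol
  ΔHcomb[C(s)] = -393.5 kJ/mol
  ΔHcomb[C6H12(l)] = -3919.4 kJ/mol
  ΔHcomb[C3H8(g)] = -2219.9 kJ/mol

ΔH = -63.6 kJ/mol

With combustion enthalpies, reactants minus products:
= [1·(-3919.4) + 1·(-3910.1)] − [2·(-2219.9) + 2·(-285.8) + 7·(-393.5)]
= -63.6 kJ/mol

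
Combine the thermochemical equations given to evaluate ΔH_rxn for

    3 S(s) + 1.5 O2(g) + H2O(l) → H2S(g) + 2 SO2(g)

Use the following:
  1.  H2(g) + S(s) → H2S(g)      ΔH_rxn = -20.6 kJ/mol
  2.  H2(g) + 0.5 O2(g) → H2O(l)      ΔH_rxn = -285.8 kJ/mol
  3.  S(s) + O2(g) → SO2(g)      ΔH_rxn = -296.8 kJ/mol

eq. 1 as written: -20.6 kJ/mol
eq. 2 reversed: +285.8 kJ/mol
eq. 3 × 2: (2)·(-296.8) = -593.6 kJ/mol
ΔH_rxn = (1)·(-20.6) + (-1)·(-285.8) + (2)·(-296.8) = -328.4 kJ/mol

ΔH_rxn = -328.4 kJ/mol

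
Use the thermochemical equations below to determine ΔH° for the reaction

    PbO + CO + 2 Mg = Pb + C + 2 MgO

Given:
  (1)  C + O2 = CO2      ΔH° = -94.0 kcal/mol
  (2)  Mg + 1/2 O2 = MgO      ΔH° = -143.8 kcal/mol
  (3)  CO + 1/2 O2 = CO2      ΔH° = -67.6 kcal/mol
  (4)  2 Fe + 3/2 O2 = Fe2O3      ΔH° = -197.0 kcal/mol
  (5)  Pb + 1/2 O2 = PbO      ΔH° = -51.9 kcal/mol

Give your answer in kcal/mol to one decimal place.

ΔH° = -209.3 kcal/mol

(1) reversed: +94.0 kcal/mol
(2) × 2: (2)·(-143.8) = -287.6 kcal/mol
(3) as written: -67.6 kcal/mol
(4): not needed.
(5) reversed: +51.9 kcal/mol
Since enthalpy is a state function, ΔH° = (-1)·(-94.0) + (2)·(-143.8) + (1)·(-67.6) + (-1)·(-51.9) = -209.3 kcal/mol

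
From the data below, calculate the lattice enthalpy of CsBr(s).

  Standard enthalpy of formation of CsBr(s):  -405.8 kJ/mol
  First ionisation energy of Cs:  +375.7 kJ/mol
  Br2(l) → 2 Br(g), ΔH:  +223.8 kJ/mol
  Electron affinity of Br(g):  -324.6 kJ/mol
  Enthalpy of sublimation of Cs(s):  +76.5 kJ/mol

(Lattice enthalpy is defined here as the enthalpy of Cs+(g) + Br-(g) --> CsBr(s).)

ΔHf° = 1·ΔHsub + 1·(ΣIE) + 1/2·D(Br2) + 1·EA + U
-405.8 = 1·(+76.5) + 1·(+375.7) + 1/2·(+223.8) + 1·(-324.6) + U
U = -405.8 − (+239.5) = -645.3 kJ/mol

U = -645.3 kJ/mol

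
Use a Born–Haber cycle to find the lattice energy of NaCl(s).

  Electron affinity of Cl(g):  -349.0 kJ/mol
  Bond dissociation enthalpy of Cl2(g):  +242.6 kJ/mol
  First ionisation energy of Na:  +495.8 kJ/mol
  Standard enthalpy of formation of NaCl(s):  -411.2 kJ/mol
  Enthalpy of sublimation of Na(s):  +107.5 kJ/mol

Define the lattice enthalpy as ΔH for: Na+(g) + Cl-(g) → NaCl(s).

ΔHf° = 1·ΔHsub + 1·(ΣIE) + 1/2·D(Cl2) + 1·EA + U
-411.2 = 1·(+107.5) + 1·(+495.8) + 1/2·(+242.6) + 1·(-349.0) + U
U = -411.2 − (+375.6) = -786.8 kJ/mol

U = -786.8 kJ/mol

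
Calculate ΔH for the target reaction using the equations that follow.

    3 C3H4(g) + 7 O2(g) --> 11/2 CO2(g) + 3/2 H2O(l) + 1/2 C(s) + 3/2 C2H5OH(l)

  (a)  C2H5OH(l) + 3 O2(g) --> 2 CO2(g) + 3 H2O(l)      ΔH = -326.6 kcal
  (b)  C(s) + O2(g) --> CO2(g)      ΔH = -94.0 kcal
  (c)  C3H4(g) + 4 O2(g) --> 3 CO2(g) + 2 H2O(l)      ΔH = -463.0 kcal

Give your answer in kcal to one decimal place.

ΔH = -852.1 kcal

(a) reversed and × 3/2: (-3/2)·(-326.6) = +489.9 kcal
(b) reversed and × 1/2: (-1/2)·(-94.0) = +47.0 kcal
(c) × 3: (3)·(-463.0) = -1389.0 kcal
ΔH = (+489.9) + (+47.0) + (-1389.0) = -852.1 kcal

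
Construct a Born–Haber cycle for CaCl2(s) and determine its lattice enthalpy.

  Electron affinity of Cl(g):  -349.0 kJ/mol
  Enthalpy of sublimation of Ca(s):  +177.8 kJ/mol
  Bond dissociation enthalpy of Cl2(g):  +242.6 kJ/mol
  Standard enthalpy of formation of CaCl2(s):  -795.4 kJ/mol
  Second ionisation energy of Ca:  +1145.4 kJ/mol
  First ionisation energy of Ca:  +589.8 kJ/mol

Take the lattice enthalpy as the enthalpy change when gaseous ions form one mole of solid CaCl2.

U = -2253.0 kJ/mol

ΔHf° = 1·ΔHsub + 1·(ΣIE) + 1·D(Cl2) + 2·EA + U
-795.4 = 1·(+177.8) + 1·(+1735.2) + 1·(+242.6) + 2·(-349.0) + U
U = -795.4 − (+1457.6) = -2253.0 kJ/mol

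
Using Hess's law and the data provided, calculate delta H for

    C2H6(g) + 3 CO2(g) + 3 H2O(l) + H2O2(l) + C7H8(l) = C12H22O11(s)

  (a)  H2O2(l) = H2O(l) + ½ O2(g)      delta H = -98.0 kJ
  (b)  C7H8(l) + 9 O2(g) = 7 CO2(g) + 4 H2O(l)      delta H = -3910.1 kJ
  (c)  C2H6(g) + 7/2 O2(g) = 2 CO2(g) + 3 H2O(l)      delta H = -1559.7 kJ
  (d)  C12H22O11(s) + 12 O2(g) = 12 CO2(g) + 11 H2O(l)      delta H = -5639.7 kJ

(a) as written (H2O2(l) already on the reactant side): -98.0 kJ
(b) as written (C7H8(l) already on the reactant side): -3910.1 kJ
(c) as written (C2H6(g) already on the reactant side): -1559.7 kJ
(d) reversed (C12H22O11(s) must end up as a product): +5639.7 kJ
Since enthalpy is a state function, delta H = (1)·(-98.0) + (1)·(-3910.1) + (1)·(-1559.7) + (-1)·(-5639.7) = 71.9 kJ

delta H = 71.9 kJ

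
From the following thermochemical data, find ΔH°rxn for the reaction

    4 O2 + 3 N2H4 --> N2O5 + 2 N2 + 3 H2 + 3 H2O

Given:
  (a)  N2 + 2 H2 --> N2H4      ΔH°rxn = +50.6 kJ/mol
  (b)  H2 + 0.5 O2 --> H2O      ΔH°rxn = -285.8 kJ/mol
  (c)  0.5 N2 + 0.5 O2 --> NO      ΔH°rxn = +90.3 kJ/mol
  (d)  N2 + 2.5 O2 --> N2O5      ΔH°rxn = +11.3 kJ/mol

(a) reversed and × 3 (N2H4 must end up as a reactant; ×3 to match 3 N2H4 in the target): (-3)·(+50.6) = -151.8 kJ/mol
(b) × 3 (scale by 3 for the 3 H2O): (3)·(-285.8) = -857.4 kJ/mol
(c): not needed (NO appears nowhere else).
(d) as written (N2O5 already on the product side): +11.3 kJ/mol
ΔH°rxn = (-3)·(+50.6) + (3)·(-285.8) + (1)·(+11.3) = -997.9 kJ/mol

ΔH°rxn = -997.9 kJ/mol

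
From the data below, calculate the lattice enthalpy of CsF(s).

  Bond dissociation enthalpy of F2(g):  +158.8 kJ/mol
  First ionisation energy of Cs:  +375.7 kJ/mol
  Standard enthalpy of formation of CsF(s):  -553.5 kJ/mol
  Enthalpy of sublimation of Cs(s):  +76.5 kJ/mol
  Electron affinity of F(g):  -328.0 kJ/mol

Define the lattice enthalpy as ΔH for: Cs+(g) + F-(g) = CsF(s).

ΔHf° = 1·ΔHsub + 1·(ΣIE) + 1/2·D(F2) + 1·EA + U
-553.5 = 1·(+76.5) + 1·(+375.7) + 1/2·(+158.8) + 1·(-328.0) + U
U = -553.5 − (+203.6) = -757.1 kJ/mol

U = -757.1 kJ/mol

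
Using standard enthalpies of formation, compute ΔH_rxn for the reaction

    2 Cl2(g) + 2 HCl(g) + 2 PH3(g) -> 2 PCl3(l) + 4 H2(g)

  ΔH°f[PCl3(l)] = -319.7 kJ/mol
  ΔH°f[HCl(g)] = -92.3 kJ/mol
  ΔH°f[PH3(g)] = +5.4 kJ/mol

Products: 2·(-319.7) + 4·(+0.0) = -639.4
Reactants: 2·(+0.0) + 2·(-92.3) + 2·(+5.4) = -173.8
ΔH_rxn = (-639.4) − (-173.8) = -465.6 kJ/mol

ΔH_rxn = -465.6 kJ/mol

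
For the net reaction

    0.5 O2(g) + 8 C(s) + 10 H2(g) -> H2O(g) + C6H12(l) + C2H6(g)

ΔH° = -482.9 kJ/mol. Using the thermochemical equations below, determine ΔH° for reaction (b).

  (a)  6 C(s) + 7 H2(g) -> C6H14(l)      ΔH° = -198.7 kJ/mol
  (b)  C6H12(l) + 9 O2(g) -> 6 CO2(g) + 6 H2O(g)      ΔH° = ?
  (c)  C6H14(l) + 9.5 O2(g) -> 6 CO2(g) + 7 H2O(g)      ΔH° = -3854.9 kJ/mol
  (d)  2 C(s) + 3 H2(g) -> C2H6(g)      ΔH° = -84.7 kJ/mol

ΔH° = -3655.4 kJ/mol

(a) as written: -198.7 kJ/mol
(b) reversed (C6H12(l) must end up as a product): contributes −x
(c) as written: -3854.9 kJ/mol
(d) as written (C2H6(g) already on the product side): -84.7 kJ/mol
-482.9 = (-198.7) + (-3854.9) + (-84.7) − x
x = (-482.9 − (-4138.3)) / (-1) = -3655.4 kJ/mol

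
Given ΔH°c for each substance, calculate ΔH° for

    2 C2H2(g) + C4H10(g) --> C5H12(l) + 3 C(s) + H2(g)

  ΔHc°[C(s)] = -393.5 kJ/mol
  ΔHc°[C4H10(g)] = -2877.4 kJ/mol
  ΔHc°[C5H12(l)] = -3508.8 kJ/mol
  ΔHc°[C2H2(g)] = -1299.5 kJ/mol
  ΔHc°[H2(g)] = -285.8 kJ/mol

Using ΔH = Σ nΔHc°(reactants) − Σ nΔHc°(products):
= [2·(-1299.5) + 1·(-2877.4)] − [1·(-3508.8) + 3·(-393.5) + 1·(-285.8)]
= -501.3 kJ/mol

ΔH° = -501.3 kJ/mol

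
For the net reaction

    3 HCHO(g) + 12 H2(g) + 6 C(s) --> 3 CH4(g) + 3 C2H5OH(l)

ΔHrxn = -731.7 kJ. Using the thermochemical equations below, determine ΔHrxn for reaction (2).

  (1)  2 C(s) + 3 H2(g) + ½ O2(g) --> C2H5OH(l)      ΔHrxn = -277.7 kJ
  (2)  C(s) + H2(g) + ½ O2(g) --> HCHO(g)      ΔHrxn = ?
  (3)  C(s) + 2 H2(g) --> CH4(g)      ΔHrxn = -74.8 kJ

(1) × 3: (3)·(-277.7) = -833.1 kJ
(2) reversed and × 3: contributes −3·x
(3) × 3: (3)·(-74.8) = -224.4 kJ
-731.7 = (-833.1) + (-224.4) − 3·x
x = (-731.7 − (-1057.5)) / (-3) = -108.6 kJ

ΔHrxn = -108.6 kJ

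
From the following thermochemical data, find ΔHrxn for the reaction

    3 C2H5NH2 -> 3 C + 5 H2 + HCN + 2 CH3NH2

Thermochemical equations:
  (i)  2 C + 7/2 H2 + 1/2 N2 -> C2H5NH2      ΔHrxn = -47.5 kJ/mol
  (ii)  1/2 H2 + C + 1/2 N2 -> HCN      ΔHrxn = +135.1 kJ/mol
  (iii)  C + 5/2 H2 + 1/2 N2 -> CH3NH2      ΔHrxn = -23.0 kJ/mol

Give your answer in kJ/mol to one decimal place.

(i) reversed and × 3 (reverse to put C2H5NH2 on the reactant side; scale by 3 for the 3 C2H5NH2): (-3)·(-47.5) = +142.5 kJ/mol
(ii) as written (HCN already on the product side): +135.1 kJ/mol
(iii) × 2 (scale by 2 for the 2 CH3NH2): (2)·(-23.0) = -46.0 kJ/mol
Combining the equations, ΔHrxn = (+142.5) + (+135.1) + (-46.0) = 231.6 kJ/mol

ΔHrxn = 231.6 kJ/mol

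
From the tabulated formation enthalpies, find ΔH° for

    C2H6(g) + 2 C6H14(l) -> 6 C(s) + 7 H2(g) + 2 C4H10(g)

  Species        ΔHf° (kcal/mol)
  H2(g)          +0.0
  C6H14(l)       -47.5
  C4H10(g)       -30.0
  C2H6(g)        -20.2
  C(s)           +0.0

ΔH° = 55.2 kcal/mol

ΔH°rxn = Σ nΔHf°(products) − Σ nΔHf°(reactants).
Products: 6·(+0.0) + 7·(+0.0) + 2·(-30.0) = -60.0
Reactants: 1·(-20.2) + 2·(-47.5) = -115.2
ΔH° = (-60.0) − (-115.2) = 55.2 kcal/mol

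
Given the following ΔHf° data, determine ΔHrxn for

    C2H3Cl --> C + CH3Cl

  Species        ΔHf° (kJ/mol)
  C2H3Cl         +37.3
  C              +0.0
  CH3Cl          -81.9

Products: 1·(+0.0) + 1·(-81.9) = -81.9
Reactants: 1·(+37.3) = +37.3
ΔHrxn = (-81.9) − (+37.3) = -119.2 kJ/mol

ΔHrxn = -119.2 kJ/mol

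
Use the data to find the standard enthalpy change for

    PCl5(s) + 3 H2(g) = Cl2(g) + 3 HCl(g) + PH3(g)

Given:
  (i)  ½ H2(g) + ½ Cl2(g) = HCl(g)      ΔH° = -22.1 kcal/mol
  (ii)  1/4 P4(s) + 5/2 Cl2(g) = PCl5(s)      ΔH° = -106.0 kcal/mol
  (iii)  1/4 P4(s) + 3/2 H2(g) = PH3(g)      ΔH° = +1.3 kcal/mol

(i) × 3: (3)·(-22.1) = -66.3 kcal/mol
(ii) reversed: +106.0 kcal/mol
(iii) as written: +1.3 kcal/mol
Combining the equations, ΔH° = (-66.3) + (+106.0) + (+1.3) = 41.0 kcal/mol

ΔH° = 41.0 kcal/mol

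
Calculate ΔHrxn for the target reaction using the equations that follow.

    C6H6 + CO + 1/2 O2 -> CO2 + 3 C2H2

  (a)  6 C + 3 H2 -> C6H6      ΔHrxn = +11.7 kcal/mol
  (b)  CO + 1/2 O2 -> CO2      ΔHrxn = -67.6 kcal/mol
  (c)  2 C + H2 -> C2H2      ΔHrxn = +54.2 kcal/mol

ΔHrxn = 83.3 kcal/mol

(a) reversed: -11.7 kcal/mol
(b) as written: -67.6 kcal/mol
(c) × 3: (3)·(+54.2) = +162.6 kcal/mol
ΔHrxn = (-1)·(+11.7) + (1)·(-67.6) + (3)·(+54.2) = 83.3 kcal/mol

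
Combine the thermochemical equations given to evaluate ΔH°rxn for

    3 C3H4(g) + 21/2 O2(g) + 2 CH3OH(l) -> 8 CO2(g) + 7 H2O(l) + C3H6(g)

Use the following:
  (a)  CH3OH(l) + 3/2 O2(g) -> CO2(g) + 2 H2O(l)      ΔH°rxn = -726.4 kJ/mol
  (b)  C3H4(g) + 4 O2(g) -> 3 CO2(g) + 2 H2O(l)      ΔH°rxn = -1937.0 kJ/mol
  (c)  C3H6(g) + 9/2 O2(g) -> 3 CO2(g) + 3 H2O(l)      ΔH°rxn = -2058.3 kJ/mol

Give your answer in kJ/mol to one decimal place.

(a) × 2: (2)·(-726.4) = -1452.8 kJ/mol
(b) × 3: (3)·(-1937.0) = -5811.0 kJ/mol
(c) reversed: +2058.3 kJ/mol
ΔH°rxn = (-1452.8) + (-5811.0) + (+2058.3) = -5205.5 kJ/mol

ΔH°rxn = -5205.5 kJ/mol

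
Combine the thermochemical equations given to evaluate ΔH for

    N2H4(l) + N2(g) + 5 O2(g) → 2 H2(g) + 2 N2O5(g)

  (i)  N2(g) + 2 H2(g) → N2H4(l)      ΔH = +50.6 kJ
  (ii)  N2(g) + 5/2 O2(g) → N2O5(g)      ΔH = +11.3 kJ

(i) reversed (N2H4(l) must end up as a reactant): -50.6 kJ
(ii) × 2 (×2 to match 2 N2O5(g) in the target): (2)·(+11.3) = +22.6 kJ
Summing the manipulated equations, ΔH = (-50.6) + (+22.6) = -28.0 kJ

ΔH = -28.0 kJ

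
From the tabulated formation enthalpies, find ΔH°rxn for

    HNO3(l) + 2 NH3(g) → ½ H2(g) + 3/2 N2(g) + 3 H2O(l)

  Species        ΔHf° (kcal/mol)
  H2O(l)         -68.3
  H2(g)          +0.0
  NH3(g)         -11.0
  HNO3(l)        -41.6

ΔH°rxn = -141.3 kcal/mol

Products: 1/2·(+0.0) + 3/2·(+0.0) + 3·(-68.3) = -204.9
Reactants: 1·(-41.6) + 2·(-11.0) = -63.6
ΔH°rxn = (-204.9) − (-63.6) = -141.3 kcal/mol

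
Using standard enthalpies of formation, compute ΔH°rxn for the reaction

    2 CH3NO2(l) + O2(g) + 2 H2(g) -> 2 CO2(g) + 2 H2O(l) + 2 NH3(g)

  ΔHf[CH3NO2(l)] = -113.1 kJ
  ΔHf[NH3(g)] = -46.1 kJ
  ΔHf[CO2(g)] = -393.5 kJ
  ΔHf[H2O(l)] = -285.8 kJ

ΔH°rxn = -1224.6 kJ

Products: 2·(-393.5) + 2·(-285.8) + 2·(-46.1) = -1450.8
Reactants: 2·(-113.1) + 1·(+0.0) + 2·(+0.0) = -226.2
ΔH°rxn = (-1450.8) − (-226.2) = -1224.6 kJ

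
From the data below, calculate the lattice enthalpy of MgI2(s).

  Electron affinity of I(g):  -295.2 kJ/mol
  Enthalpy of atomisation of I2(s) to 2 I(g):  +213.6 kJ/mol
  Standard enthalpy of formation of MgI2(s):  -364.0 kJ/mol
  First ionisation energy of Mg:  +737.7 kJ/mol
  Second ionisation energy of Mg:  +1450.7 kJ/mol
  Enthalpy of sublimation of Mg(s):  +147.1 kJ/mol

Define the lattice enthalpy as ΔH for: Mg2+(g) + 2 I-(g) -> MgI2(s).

ΔHf° = 1·ΔHsub + 1·(ΣIE) + 1·D(I2) + 2·EA + U
-364.0 = 1·(+147.1) + 1·(+2188.4) + 1·(+213.6) + 2·(-295.2) + U
U = -364.0 − (+1958.7) = -2322.7 kJ/mol

U = -2322.7 kJ/mol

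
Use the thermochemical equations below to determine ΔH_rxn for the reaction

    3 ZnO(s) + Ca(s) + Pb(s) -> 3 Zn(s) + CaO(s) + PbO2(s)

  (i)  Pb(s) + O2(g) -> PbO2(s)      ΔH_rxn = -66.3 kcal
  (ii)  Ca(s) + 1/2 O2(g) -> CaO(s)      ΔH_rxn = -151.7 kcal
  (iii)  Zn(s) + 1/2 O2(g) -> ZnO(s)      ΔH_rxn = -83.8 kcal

(i) as written: -66.3 kcal
(ii) as written: -151.7 kcal
(iii) reversed and × 3: (-3)·(-83.8) = +251.4 kcal
Summing the manipulated equations, ΔH_rxn = (1)·(-66.3) + (1)·(-151.7) + (-3)·(-83.8) = 33.4 kcal

ΔH_rxn = 33.4 kcal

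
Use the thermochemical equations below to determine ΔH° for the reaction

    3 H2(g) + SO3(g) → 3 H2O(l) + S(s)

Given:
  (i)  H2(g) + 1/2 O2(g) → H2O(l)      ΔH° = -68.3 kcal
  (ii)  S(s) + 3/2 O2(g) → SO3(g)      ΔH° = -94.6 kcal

ΔH° = -110.3 kcal

(i) × 3 (×3 to match 3 H2O(l) in the target): (3)·(-68.3) = -204.9 kcal
(ii) reversed (reverse to put SO3(g) on the reactant side): +94.6 kcal
ΔH° = (-204.9) + (+94.6) = -110.3 kcal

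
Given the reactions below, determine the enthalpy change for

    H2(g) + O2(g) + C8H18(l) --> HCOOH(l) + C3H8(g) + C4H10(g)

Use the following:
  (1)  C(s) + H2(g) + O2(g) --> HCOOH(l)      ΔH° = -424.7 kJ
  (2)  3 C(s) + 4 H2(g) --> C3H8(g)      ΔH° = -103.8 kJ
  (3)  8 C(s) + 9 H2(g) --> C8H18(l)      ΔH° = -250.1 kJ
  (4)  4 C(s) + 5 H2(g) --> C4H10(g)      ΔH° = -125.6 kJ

ΔH° = -404.0 kJ

(1) as written: -424.7 kJ
(2) as written: -103.8 kJ
(3) reversed: +250.1 kJ
(4) as written: -125.6 kJ
Combining the equations, ΔH° = (-424.7) + (-103.8) + (+250.1) + (-125.6) = -404.0 kJ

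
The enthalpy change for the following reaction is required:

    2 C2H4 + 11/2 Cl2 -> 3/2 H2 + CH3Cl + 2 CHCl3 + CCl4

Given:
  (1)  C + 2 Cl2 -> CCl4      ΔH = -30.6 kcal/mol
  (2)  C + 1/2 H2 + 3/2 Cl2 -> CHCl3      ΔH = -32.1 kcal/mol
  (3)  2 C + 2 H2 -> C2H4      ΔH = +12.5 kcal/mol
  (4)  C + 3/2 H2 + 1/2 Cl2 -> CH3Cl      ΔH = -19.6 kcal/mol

ΔH = -139.4 kcal/mol

(1) as written: -30.6 kcal/mol
(2) × 2: (2)·(-32.1) = -64.2 kcal/mol
(3) reversed and × 2: (-2)·(+12.5) = -25.0 kcal/mol
(4) as written: -19.6 kcal/mol
Summing the manipulated equations, ΔH = (-30.6) + (-64.2) + (-25.0) + (-19.6) = -139.4 kcal/mol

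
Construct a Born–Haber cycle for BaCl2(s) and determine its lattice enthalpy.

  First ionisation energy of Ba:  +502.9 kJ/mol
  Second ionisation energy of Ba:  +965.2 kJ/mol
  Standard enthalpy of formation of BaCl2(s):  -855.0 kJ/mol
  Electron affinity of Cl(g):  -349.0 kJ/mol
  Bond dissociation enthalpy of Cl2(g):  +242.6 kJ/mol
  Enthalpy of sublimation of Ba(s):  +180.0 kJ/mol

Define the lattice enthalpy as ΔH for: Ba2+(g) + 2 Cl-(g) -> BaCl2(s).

U = -2047.7 kJ/mol

ΔHf° = 1·ΔHsub + 1·(ΣIE) + 1·D(Cl2) + 2·EA + U
-855.0 = 1·(+180.0) + 1·(+1468.1) + 1·(+242.6) + 2·(-349.0) + U
U = -855.0 − (+1192.7) = -2047.7 kJ/mol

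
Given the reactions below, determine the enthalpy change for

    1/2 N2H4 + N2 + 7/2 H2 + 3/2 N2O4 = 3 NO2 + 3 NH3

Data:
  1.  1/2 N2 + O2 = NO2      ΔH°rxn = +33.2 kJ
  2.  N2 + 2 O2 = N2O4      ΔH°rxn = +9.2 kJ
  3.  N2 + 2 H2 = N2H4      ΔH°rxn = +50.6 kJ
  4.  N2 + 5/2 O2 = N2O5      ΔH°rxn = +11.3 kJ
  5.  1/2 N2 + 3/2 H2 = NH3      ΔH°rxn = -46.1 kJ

ΔH°rxn = -77.8 kJ

eq. 1 × 3 (×3 to match 3 NO2 in the target): (3)·(+33.2) = +99.6 kJ
eq. 2 reversed and × 3/2 (reverse to put N2O4 on the reactant side; ×3/2 to match 3/2 N2O4 in the target): (-3/2)·(+9.2) = -13.8 kJ
eq. 3 reversed and × 1/2 (N2H4 must end up as a reactant; scale by 1/2 for the 1/2 N2H4): (-1/2)·(+50.6) = -25.3 kJ
eq. 4: not needed (N2O5 appears nowhere else).
eq. 5 × 3 (scale by 3 for the 3 NH3): (3)·(-46.1) = -138.3 kJ
ΔH°rxn = (+99.6) + (-13.8) + (-25.3) + (-138.3) = -77.8 kJ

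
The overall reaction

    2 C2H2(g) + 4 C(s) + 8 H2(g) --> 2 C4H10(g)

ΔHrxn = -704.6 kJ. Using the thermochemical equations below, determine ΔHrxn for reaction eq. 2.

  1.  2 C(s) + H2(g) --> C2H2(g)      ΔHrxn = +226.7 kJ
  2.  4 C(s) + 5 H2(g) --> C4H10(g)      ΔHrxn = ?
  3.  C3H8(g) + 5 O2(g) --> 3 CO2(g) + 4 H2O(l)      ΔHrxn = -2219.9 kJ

eq. 1 reversed and × 2 (reverse to put C2H2(g) on the reactant side; ×2 to match 2 C2H2(g) in the target): (-2)·(+226.7) = -453.4 kJ
eq. 2 × 2 (×2 to match 2 C4H10(g) in the target): contributes 2·x
eq. 3: not needed (C3H8(g) appears nowhere else).
-704.6 = (-453.4) + 2·x
x = (-704.6 − (-453.4)) / (2) = -125.6 kJ

ΔHrxn = -125.6 kJ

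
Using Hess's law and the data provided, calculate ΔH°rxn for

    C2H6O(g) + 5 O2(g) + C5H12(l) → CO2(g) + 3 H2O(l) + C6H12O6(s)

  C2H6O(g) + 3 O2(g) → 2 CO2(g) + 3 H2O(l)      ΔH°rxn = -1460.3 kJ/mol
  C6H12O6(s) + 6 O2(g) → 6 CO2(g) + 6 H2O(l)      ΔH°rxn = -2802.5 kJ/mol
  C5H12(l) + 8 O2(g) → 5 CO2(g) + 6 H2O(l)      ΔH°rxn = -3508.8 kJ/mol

ΔH°rxn = -2166.6 kJ/mol

equation 1 as written: -1460.3 kJ/mol
equation 2 reversed: +2802.5 kJ/mol
equation 3 as written: -3508.8 kJ/mol
Since enthalpy is a state function, ΔH°rxn = (1)·(-1460.3) + (-1)·(-2802.5) + (1)·(-3508.8) = -2166.6 kJ/mol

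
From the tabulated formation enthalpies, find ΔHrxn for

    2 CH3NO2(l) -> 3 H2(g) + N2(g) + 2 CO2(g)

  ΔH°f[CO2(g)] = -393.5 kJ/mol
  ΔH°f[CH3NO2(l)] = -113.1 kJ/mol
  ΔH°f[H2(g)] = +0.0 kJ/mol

ΔH°rxn = Σ nΔHf°(products) − Σ nΔHf°(reactants).
Products: 3·(+0.0) + 1·(+0.0) + 2·(-393.5) = -787.0
Reactants: 2·(-113.1) = -226.2
ΔHrxn = (-787.0) − (-226.2) = -560.8 kJ/mol

ΔHrxn = -560.8 kJ/mol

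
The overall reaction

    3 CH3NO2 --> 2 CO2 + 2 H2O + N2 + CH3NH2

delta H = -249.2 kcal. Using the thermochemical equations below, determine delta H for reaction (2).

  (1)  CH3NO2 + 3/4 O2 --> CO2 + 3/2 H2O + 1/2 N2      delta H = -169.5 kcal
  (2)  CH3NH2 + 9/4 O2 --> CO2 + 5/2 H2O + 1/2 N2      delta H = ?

delta H = -259.3 kcal

(1) × 3 (scale by 3 for the 3 CH3NO2): (3)·(-169.5) = -508.5 kcal
(2) reversed (reverse to put CH3NH2 on the product side): contributes −x
-249.2 = (-508.5) − x
x = (-249.2 − (-508.5)) / (-1) = -259.3 kcal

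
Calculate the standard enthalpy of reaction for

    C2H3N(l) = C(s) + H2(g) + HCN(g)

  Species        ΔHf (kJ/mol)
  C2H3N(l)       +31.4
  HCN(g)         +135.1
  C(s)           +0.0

ΔH_rxn = 103.7 kJ/mol

Products: 1·(+0.0) + 1·(+0.0) + 1·(+135.1) = +135.1
Reactants: 1·(+31.4) = +31.4
ΔH_rxn = (+135.1) − (+31.4) = 103.7 kJ/mol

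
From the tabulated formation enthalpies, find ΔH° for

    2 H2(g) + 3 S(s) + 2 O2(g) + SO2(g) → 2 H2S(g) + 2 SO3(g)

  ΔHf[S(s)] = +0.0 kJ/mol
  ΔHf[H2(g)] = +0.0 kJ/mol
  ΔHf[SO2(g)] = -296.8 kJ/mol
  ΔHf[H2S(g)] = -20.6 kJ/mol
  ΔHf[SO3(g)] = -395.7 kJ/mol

ΔH° = -535.8 kJ/mol

Products: 2·(-20.6) + 2·(-395.7) = -832.6
Reactants: 2·(+0.0) + 3·(+0.0) + 2·(+0.0) + 1·(-296.8) = -296.8
ΔH° = (-832.6) − (-296.8) = -535.8 kJ/mol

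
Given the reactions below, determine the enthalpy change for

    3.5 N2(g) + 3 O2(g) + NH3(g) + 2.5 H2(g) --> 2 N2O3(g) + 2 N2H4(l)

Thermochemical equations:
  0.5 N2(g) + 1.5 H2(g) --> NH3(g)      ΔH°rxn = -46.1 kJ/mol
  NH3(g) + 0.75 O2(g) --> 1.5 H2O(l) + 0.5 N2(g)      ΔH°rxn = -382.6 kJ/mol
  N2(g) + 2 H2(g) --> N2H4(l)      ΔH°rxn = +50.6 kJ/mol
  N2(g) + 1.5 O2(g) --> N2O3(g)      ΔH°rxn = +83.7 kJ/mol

equation 1 reversed: +46.1 kJ/mol
equation 2: not needed.
equation 3 × 2: (2)·(+50.6) = +101.2 kJ/mol
equation 4 × 2: (2)·(+83.7) = +167.4 kJ/mol
ΔH°rxn = (-1)·(-46.1) + (2)·(+50.6) + (2)·(+83.7) = 314.7 kJ/mol

ΔH°rxn = 314.7 kJ/mol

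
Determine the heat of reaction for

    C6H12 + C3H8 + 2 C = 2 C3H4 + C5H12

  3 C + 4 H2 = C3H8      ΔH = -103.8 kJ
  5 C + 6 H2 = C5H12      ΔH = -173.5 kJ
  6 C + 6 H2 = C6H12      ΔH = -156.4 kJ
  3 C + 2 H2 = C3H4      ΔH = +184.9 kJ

equation 1 reversed: +103.8 kJ
equation 2 as written: -173.5 kJ
equation 3 reversed: +156.4 kJ
equation 4 × 2: (2)·(+184.9) = +369.8 kJ
ΔH = (+103.8) + (-173.5) + (+156.4) + (+369.8) = 456.5 kJ

ΔH = 456.5 kJ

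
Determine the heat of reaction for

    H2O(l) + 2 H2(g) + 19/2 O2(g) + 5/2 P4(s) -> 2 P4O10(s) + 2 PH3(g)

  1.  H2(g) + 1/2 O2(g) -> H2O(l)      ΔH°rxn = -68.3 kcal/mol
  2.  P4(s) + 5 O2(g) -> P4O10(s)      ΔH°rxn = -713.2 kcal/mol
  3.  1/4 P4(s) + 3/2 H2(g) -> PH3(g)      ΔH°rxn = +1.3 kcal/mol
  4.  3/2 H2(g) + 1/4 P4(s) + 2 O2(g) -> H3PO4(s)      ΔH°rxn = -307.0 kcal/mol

eq. 1 reversed: +68.3 kcal/mol
eq. 2 × 2: (2)·(-713.2) = -1426.4 kcal/mol
eq. 3 × 2: (2)·(+1.3) = +2.6 kcal/mol
eq. 4: not needed.
ΔH°rxn = (+68.3) + (-1426.4) + (+2.6) = -1355.5 kcal/mol

ΔH°rxn = -1355.5 kcal/mol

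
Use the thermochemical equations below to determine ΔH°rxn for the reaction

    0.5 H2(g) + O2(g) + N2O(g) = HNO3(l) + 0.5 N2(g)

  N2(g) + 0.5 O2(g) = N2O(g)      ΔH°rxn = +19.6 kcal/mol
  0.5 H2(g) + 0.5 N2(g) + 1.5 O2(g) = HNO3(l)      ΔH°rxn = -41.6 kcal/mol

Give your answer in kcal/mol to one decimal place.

ΔH°rxn = -61.2 kcal/mol

equation 1 reversed (reverse to put N2O(g) on the reactant side): -19.6 kcal/mol
equation 2 as written (HNO3(l) already on the product side): -41.6 kcal/mol
Summing the manipulated equations, ΔH°rxn = (-1)·(+19.6) + (1)·(-41.6) = -61.2 kcal/mol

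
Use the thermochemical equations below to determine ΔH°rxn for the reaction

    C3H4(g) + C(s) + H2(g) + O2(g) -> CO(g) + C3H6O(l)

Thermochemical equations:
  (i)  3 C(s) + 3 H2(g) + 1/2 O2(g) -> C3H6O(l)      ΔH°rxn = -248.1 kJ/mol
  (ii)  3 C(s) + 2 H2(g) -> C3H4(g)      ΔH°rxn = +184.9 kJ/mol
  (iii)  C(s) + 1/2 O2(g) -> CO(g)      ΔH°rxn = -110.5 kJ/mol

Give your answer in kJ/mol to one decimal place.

(i) as written: -248.1 kJ/mol
(ii) reversed: -184.9 kJ/mol
(iii) as written: -110.5 kJ/mol
ΔH°rxn = (1)·(-248.1) + (-1)·(+184.9) + (1)·(-110.5) = -543.5 kJ/mol

ΔH°rxn = -543.5 kJ/mol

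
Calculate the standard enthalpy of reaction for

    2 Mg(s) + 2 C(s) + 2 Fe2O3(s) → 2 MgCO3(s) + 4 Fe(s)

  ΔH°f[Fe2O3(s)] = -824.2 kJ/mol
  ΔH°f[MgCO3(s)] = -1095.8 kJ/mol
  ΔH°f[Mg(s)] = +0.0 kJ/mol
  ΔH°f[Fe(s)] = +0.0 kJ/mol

ΔH°rxn = -543.2 kJ/mol

Products: 2·(-1095.8) + 4·(+0.0) = -2191.6
Reactants: 2·(+0.0) + 2·(+0.0) + 2·(-824.2) = -1648.4
ΔH°rxn = (-2191.6) − (-1648.4) = -543.2 kJ/mol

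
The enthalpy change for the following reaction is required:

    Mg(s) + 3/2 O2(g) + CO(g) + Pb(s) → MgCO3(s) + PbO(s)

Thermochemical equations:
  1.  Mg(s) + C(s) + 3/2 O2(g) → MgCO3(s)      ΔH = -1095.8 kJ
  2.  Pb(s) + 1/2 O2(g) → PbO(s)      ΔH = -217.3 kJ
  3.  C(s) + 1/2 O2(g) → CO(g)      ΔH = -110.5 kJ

ΔH = -1202.6 kJ

eq. 1 as written: -1095.8 kJ
eq. 2 as written: -217.3 kJ
eq. 3 reversed: +110.5 kJ
Combining the equations, ΔH = (1)·(-1095.8) + (1)·(-217.3) + (-1)·(-110.5) = -1202.6 kJ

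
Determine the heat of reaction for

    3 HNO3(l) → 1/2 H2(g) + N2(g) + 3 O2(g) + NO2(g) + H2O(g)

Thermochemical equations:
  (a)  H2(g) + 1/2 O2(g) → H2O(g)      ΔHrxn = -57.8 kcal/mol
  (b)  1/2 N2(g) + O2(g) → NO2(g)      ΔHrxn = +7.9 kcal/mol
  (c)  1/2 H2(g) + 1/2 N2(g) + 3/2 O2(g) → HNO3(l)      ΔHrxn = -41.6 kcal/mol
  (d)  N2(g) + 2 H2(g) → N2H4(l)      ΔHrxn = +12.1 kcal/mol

ΔHrxn = 74.9 kcal/mol

(a) as written (H2O(g) already on the product side): -57.8 kcal/mol
(b) as written (NO2(g) already on the product side): +7.9 kcal/mol
(c) reversed and × 3 (reverse to put HNO3(l) on the reactant side; ×3 to match 3 HNO3(l) in the target): (-3)·(-41.6) = +124.8 kcal/mol
(d): not needed (N2H4(l) appears nowhere else).
ΔHrxn = (1)·(-57.8) + (1)·(+7.9) + (-3)·(-41.6) = 74.9 kcal/mol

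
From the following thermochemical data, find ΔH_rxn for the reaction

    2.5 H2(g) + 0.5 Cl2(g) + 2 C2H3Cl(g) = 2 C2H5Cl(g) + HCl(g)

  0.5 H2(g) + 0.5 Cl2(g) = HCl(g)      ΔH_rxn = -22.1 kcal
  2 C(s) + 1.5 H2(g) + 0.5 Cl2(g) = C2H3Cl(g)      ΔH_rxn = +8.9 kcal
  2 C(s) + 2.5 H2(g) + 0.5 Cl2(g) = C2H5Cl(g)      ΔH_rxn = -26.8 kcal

equation 1 as written (HCl(g) already on the product side): -22.1 kcal
equation 2 reversed and × 2 (reverse to put C2H3Cl(g) on the reactant side; scale by 2 for the 2 C2H3Cl(g)): (-2)·(+8.9) = -17.8 kcal
equation 3 × 2 (scale by 2 for the 2 C2H5Cl(g)): (2)·(-26.8) = -53.6 kcal
By Hess's law, ΔH_rxn = (1)·(-22.1) + (-2)·(+8.9) + (2)·(-26.8) = -93.5 kcal

ΔH_rxn = -93.5 kcal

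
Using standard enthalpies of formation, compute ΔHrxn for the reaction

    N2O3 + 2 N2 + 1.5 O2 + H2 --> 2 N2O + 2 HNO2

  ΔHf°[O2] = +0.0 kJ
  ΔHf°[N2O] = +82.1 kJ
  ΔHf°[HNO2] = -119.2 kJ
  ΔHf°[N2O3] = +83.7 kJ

Products: 2·(+82.1) + 2·(-119.2) = -74.2
Reactants: 1·(+83.7) + 2·(+0.0) + 3/2·(+0.0) + 1·(+0.0) = +83.7
ΔHrxn = (-74.2) − (+83.7) = -157.9 kJ

ΔHrxn = -157.9 kJ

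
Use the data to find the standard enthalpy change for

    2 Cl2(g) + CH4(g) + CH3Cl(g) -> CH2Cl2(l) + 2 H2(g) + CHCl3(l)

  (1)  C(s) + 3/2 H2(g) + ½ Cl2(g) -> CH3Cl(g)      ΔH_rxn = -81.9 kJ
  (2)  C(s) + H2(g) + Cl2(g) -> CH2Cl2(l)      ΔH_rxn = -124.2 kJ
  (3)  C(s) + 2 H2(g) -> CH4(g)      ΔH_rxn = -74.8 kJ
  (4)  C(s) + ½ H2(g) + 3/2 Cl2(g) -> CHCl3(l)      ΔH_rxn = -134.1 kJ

ΔH_rxn = -101.6 kJ

(1) reversed (CH3Cl(g) must end up as a reactant): +81.9 kJ
(2) as written (CH2Cl2(l) already on the product side): -124.2 kJ
(3) reversed (reverse to put CH4(g) on the reactant side): +74.8 kJ
(4) as written (CHCl3(l) already on the product side): -134.1 kJ
ΔH_rxn = (-1)·(-81.9) + (1)·(-124.2) + (-1)·(-74.8) + (1)·(-134.1) = -101.6 kJ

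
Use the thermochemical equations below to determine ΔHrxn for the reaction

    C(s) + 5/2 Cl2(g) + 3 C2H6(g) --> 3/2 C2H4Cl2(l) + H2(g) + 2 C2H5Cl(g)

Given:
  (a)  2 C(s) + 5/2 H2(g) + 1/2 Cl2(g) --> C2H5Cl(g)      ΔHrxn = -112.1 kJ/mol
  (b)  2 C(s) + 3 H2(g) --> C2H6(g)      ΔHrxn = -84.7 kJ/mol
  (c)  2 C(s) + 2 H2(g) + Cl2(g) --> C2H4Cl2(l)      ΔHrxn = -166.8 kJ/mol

ΔHrxn = -220.3 kJ/mol

(a) × 2: (2)·(-112.1) = -224.2 kJ/mol
(b) reversed and × 3: (-3)·(-84.7) = +254.1 kJ/mol
(c) × 3/2: (3/2)·(-166.8) = -250.2 kJ/mol
Summing the manipulated equations, ΔHrxn = (-224.2) + (+254.1) + (-250.2) = -220.3 kJ/mol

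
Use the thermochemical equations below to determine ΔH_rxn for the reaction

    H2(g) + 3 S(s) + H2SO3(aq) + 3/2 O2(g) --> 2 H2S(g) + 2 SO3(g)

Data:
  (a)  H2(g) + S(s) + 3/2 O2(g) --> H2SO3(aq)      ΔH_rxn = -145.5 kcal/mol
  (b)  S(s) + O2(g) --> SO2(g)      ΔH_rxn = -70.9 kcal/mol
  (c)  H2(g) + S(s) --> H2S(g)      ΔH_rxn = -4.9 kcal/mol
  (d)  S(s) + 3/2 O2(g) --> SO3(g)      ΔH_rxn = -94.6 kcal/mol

ΔH_rxn = -53.5 kcal/mol

(a) reversed (reverse to put H2SO3(aq) on the reactant side): +145.5 kcal/mol
(b): not needed (SO2(g) appears nowhere else).
(c) × 2 (scale by 2 for the 2 H2S(g)): (2)·(-4.9) = -9.8 kcal/mol
(d) × 2 (scale by 2 for the 2 SO3(g)): (2)·(-94.6) = -189.2 kcal/mol
ΔH_rxn = (+145.5) + (-9.8) + (-189.2) = -53.5 kcal/mol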